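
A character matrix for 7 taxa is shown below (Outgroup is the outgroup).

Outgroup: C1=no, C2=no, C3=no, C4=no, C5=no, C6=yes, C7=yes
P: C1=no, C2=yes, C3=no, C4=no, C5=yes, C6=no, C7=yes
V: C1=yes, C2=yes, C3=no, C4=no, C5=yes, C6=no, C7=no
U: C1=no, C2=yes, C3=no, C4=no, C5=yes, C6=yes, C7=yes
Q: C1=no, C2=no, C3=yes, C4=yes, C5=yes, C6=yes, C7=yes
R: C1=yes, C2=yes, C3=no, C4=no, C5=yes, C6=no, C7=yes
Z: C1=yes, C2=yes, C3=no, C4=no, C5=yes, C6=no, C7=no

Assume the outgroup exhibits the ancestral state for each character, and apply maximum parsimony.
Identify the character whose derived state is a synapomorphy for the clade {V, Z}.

Character polarity is set by the outgroup: the derived state is whichever differs from the outgroup's state, so for C6, C7 the derived state is 'no', and for the remaining characters it is 'yes'.
C1: derived state 'yes' in R, V, and Z only — synapomorphy for {R, V, Z}.
Only P, R, U, V, and Z show the derived state 'yes' for C2, supporting them as a clade.
C3: derived state 'yes' in Q only — an autapomorphy, so it tells us nothing about relationships among taxa.
C4 (derived state 'yes') is unique to Q (autapomorphy; uninformative for grouping).
All ingroup taxa share the derived state 'yes' for C5; it defines the ingroup but does not resolve relationships within it.
C6: derived state 'no' in P, R, V, and Z only — synapomorphy for {P, R, V, Z}.
C7: derived state 'no' in V and Z only — synapomorphy for {V, Z}.
Most parsimonious ingroup topology: (((P,((V,Z),R)),U),Q).
The clade {V, Z} is supported by C7: its derived state 'no' occurs in exactly those taxa and in no other taxon (including the outgroup).

C7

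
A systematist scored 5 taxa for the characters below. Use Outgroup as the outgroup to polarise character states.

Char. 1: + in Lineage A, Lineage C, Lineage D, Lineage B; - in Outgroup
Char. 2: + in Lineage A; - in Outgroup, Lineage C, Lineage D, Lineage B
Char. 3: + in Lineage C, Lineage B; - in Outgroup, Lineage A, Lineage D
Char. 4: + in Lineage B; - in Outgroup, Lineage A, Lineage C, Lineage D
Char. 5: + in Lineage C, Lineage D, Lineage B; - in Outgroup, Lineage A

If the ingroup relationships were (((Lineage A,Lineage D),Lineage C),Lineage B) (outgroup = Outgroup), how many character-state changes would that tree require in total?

7

Map each character onto (((Lineage A,Lineage D),Lineage C),Lineage B) (rooted by Outgroup) and count the minimum state changes it requires (Fitch parsimony):
Char. 1: 1; Char. 2: 1; Char. 3: 2; Char. 4: 1; Char. 5: 2.
Total tree length = 7.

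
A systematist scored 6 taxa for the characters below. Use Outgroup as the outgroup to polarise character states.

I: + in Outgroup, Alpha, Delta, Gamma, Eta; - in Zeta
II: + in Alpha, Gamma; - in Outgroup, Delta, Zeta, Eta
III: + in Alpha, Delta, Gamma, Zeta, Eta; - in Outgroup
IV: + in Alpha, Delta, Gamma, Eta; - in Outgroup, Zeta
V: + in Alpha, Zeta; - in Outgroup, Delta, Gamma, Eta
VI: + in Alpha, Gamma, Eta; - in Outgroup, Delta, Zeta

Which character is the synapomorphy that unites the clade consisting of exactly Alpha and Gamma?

Character polarity is set by the outgroup: the derived state is whichever differs from the outgroup's state, so for I the derived state is '-', and for the remaining characters it is '+'.
I (derived state '-') is unique to Zeta (autapomorphy; uninformative for grouping).
II: derived state '+' in Alpha and Gamma only — synapomorphy for {Alpha, Gamma}.
III (derived state '+') is shared by all ingroup taxa — unites the whole ingroup.
IV: derived state '+' in Alpha, Delta, Eta, and Gamma only — synapomorphy for {Alpha, Delta, Eta, Gamma}.
V (state '+') occurs in Alpha and Zeta but conflicts with the nesting implied by the other characters — most parsimoniously interpreted as homoplasy.
Only Alpha, Eta, and Gamma show the derived state '+' for VI, supporting them as a clade.
Most parsimonious ingroup topology: ((((Alpha,Gamma),Eta),Delta),Zeta).
The clade {Alpha, Gamma} is supported by II: its derived state '+' occurs in exactly those taxa and in no other taxon (including the outgroup).

II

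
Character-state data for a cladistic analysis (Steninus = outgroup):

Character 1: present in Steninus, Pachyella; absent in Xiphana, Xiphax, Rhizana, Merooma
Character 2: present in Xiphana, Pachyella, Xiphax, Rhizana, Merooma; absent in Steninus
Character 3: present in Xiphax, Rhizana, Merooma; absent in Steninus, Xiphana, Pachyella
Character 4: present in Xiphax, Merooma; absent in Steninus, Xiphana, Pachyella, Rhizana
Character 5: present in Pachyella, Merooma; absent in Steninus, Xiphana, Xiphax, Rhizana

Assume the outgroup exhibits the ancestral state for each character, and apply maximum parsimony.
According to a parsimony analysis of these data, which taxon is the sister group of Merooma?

Xiphax

Character polarity is set by the outgroup: the derived state is whichever differs from the outgroup's state, so for Character 1 the derived state is 'absent', and for the remaining characters it is 'present'.
Only Merooma, Rhizana, Xiphana, and Xiphax show the derived state 'absent' for Character 1, supporting them as a clade.
Character 2 (derived state 'present') is shared by all ingroup taxa — unites the whole ingroup.
Only Merooma, Rhizana, and Xiphax show the derived state 'present' for Character 3, supporting them as a clade.
Character 4: derived state 'present' in Merooma and Xiphax only — synapomorphy for {Merooma, Xiphax}.
Character 5 groups Merooma and Pachyella, which is incompatible with the clades supported by the remaining characters; treating it as convergent (homoplasy) costs fewer steps than any alternative tree.
Most parsimonious ingroup topology: (Pachyella,(((Merooma,Xiphax),Rhizana),Xiphana)).
Merooma and Xiphax form a cherry on this tree, so they are sister taxa.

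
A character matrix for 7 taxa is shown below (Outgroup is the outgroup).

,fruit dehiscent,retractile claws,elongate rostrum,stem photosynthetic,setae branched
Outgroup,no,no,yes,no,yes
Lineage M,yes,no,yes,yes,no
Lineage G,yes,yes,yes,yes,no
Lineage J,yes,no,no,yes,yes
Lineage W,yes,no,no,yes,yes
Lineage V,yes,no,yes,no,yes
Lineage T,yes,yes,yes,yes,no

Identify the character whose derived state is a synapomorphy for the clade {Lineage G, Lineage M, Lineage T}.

setae branched

Character polarity is set by the outgroup: the derived state is whichever differs from the outgroup's state, so for elongate rostrum, setae branched the derived state is 'no', and for the remaining characters it is 'yes'.
All ingroup taxa share the derived state 'yes' for fruit dehiscent; it defines the ingroup but does not resolve relationships within it.
retractile claws: derived state 'yes' in Lineage G and Lineage T only — synapomorphy for {Lineage G, Lineage T}.
elongate rostrum (derived state 'no') is shared by Lineage J and Lineage W — a synapomorphy uniting that clade.
Only Lineage G, Lineage J, Lineage M, Lineage T, and Lineage W show the derived state 'yes' for stem photosynthetic, supporting them as a clade.
setae branched (derived state 'no') is shared by Lineage G, Lineage M, and Lineage T — a synapomorphy uniting that clade.
Most parsimonious ingroup topology: (((Lineage M,(Lineage G,Lineage T)),(Lineage J,Lineage W)),Lineage V).
The clade {Lineage G, Lineage M, Lineage T} is supported by setae branched: its derived state 'no' occurs in exactly those taxa and in no other taxon (including the outgroup).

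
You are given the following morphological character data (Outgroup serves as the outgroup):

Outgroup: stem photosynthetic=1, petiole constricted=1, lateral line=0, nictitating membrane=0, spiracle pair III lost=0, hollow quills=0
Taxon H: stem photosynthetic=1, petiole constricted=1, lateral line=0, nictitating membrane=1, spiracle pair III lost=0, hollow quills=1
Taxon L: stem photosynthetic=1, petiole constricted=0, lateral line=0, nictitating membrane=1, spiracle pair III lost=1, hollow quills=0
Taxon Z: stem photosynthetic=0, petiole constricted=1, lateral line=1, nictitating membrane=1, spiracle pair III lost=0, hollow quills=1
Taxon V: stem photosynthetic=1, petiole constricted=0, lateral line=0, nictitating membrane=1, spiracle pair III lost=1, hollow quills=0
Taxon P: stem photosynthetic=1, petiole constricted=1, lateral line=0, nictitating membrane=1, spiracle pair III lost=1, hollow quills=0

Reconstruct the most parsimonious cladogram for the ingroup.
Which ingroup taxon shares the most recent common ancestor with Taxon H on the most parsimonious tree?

Character polarity is set by the outgroup: the derived state is whichever differs from the outgroup's state, so for stem photosynthetic, petiole constricted the derived state is '0', and for the remaining characters it is '1'.
stem photosynthetic (derived state '0') is unique to Taxon Z (autapomorphy; uninformative for grouping).
petiole constricted (derived state '0') is shared by Taxon L and Taxon V — a synapomorphy uniting that clade.
lateral line (derived state '1') is unique to Taxon Z (autapomorphy; uninformative for grouping).
All ingroup taxa share the derived state '1' for nictitating membrane; it defines the ingroup but does not resolve relationships within it.
spiracle pair III lost (derived state '1') is shared by Taxon L, Taxon P, and Taxon V — a synapomorphy uniting that clade.
hollow quills (derived state '1') is shared by Taxon H and Taxon Z — a synapomorphy uniting that clade.
Most parsimonious ingroup topology: ((Taxon H,Taxon Z),((Taxon L,Taxon V),Taxon P)).
Taxon H and Taxon Z form a cherry on this tree, so they are sister taxa.

Taxon Z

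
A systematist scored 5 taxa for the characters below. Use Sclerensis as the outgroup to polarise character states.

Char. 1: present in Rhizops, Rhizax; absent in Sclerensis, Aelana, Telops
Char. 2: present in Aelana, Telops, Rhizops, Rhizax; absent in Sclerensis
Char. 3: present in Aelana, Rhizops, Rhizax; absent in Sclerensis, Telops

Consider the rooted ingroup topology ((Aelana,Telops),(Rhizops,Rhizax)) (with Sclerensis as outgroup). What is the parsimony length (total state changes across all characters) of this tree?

4

Map each character onto ((Aelana,Telops),(Rhizops,Rhizax)) (rooted by Sclerensis) and count the minimum state changes it requires (Fitch parsimony):
Char. 1: 1; Char. 2: 1; Char. 3: 2.
Total tree length = 4.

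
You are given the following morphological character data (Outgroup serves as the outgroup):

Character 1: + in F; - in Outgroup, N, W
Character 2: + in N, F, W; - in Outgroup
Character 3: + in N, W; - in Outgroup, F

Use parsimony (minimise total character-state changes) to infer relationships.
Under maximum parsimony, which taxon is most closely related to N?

W

The outgroup has state '-' for every character, so '+' is the derived state throughout.
Character 1: derived state '+' in F only — an autapomorphy, so it tells us nothing about relationships among taxa.
Character 2 (derived state '+') is shared by all ingroup taxa — unites the whole ingroup.
Character 3: derived state '+' in N and W only — synapomorphy for {N, W}.
Most parsimonious ingroup topology: ((N,W),F).
N and W form a cherry on this tree, so they are sister taxa.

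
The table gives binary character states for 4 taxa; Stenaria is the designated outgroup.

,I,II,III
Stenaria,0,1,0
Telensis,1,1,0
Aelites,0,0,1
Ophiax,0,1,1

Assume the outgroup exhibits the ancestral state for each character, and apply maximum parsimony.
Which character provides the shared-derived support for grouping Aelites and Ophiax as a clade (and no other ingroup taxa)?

Character polarity is set by the outgroup: the derived state is whichever differs from the outgroup's state, so for II the derived state is '0', and for the remaining characters it is '1'.
I (derived state '1') is unique to Telensis (autapomorphy; uninformative for grouping).
II (derived state '0') is unique to Aelites (autapomorphy; uninformative for grouping).
III: derived state '1' in Aelites and Ophiax only — synapomorphy for {Aelites, Ophiax}.
Most parsimonious ingroup topology: (Telensis,(Aelites,Ophiax)).
The clade {Aelites, Ophiax} is supported by III: its derived state '1' occurs in exactly those taxa and in no other taxon (including the outgroup).

III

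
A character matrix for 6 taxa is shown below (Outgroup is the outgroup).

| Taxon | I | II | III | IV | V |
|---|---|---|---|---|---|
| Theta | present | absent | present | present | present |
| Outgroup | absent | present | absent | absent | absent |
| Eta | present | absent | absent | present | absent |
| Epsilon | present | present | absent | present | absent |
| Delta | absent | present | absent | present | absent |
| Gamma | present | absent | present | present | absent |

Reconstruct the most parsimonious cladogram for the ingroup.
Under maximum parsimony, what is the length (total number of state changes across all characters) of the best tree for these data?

Character polarity is set by the outgroup: the derived state is whichever differs from the outgroup's state, so for II the derived state is 'absent', and for the remaining characters it is 'present'.
I: derived state 'present' in Epsilon, Eta, Gamma, and Theta only — synapomorphy for {Epsilon, Eta, Gamma, Theta}.
II: derived state 'absent' in Eta, Gamma, and Theta only — synapomorphy for {Eta, Gamma, Theta}.
Only Gamma and Theta show the derived state 'present' for III, supporting them as a clade.
All ingroup taxa share the derived state 'present' for IV; it defines the ingroup but does not resolve relationships within it.
V (derived state 'present') is unique to Theta (autapomorphy; uninformative for grouping).
Most parsimonious ingroup topology: ((((Theta,Gamma),Eta),Epsilon),Delta).
Changes per character on this tree: I: 1; II: 1; III: 1; IV: 1; V: 1.
Total = 5.

5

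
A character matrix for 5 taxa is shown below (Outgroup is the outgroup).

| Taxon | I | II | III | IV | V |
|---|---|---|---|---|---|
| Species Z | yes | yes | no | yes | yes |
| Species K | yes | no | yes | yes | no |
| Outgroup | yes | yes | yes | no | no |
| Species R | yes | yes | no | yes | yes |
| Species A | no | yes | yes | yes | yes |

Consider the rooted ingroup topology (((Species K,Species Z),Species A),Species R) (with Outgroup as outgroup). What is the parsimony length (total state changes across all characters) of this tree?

Map each character onto (((Species K,Species Z),Species A),Species R) (rooted by Outgroup) and count the minimum state changes it requires (Fitch parsimony):
I: 1; II: 1; III: 2; IV: 1; V: 2.
Total tree length = 7.

7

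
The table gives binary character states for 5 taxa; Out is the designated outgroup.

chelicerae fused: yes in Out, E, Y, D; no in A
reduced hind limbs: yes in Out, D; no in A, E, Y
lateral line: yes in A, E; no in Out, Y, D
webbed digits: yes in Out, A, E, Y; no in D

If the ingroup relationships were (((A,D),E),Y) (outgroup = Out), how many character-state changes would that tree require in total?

Map each character onto (((A,D),E),Y) (rooted by Out) and count the minimum state changes it requires (Fitch parsimony):
chelicerae fused: 1; reduced hind limbs: 2; lateral line: 2; webbed digits: 1.
Total tree length = 6.

6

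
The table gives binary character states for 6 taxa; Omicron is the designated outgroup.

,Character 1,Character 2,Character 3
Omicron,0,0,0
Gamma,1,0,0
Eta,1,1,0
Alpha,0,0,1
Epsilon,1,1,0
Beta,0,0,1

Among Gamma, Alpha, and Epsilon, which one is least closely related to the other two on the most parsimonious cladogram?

The outgroup has state '0' for every character, so '1' is the derived state throughout.
Character 1 (derived state '1') is shared by Epsilon, Eta, and Gamma — a synapomorphy uniting that clade.
Character 2: derived state '1' in Epsilon and Eta only — synapomorphy for {Epsilon, Eta}.
Only Alpha and Beta show the derived state '1' for Character 3, supporting them as a clade.
Most parsimonious ingroup topology: ((Gamma,(Eta,Epsilon)),(Alpha,Beta)).
Epsilon and Gamma share a more recent common ancestor with each other than either does with Alpha, so Alpha is the least closely related of the three.

Alpha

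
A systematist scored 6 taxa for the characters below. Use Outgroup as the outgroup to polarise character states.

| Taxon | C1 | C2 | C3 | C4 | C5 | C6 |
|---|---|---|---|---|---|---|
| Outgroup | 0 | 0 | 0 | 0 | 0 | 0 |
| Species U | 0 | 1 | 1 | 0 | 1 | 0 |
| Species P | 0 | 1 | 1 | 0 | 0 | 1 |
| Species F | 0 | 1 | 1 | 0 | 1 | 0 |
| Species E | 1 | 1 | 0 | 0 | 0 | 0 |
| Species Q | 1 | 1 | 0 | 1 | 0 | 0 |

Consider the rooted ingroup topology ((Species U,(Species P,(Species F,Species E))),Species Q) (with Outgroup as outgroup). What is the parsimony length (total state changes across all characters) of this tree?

Map each character onto ((Species U,(Species P,(Species F,Species E))),Species Q) (rooted by Outgroup) and count the minimum state changes it requires (Fitch parsimony):
C1: 2; C2: 1; C3: 2; C4: 1; C5: 2; C6: 1.
Total tree length = 9.

9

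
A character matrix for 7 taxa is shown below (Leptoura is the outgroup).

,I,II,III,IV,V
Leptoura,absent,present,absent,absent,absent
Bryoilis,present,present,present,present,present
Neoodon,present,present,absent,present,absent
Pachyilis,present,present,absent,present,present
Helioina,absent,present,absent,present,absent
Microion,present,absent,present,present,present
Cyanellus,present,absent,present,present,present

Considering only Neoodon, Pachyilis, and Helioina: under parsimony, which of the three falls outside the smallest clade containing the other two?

Character polarity is set by the outgroup: the derived state is whichever differs from the outgroup's state, so for II the derived state is 'absent', and for the remaining characters it is 'present'.
I: derived state 'present' in Bryoilis, Cyanellus, Microion, Neoodon, and Pachyilis only — synapomorphy for {Bryoilis, Cyanellus, Microion, Neoodon, Pachyilis}.
II (derived state 'absent') is shared by Cyanellus and Microion — a synapomorphy uniting that clade.
III (derived state 'present') is shared by Bryoilis, Cyanellus, and Microion — a synapomorphy uniting that clade.
IV (derived state 'present') is shared by all ingroup taxa — unites the whole ingroup.
V (derived state 'present') is shared by Bryoilis, Cyanellus, Microion, and Pachyilis — a synapomorphy uniting that clade.
Most parsimonious ingroup topology: ((((Bryoilis,(Microion,Cyanellus)),Pachyilis),Neoodon),Helioina).
Pachyilis and Neoodon share a more recent common ancestor with each other than either does with Helioina, so Helioina is the least closely related of the three.

Helioina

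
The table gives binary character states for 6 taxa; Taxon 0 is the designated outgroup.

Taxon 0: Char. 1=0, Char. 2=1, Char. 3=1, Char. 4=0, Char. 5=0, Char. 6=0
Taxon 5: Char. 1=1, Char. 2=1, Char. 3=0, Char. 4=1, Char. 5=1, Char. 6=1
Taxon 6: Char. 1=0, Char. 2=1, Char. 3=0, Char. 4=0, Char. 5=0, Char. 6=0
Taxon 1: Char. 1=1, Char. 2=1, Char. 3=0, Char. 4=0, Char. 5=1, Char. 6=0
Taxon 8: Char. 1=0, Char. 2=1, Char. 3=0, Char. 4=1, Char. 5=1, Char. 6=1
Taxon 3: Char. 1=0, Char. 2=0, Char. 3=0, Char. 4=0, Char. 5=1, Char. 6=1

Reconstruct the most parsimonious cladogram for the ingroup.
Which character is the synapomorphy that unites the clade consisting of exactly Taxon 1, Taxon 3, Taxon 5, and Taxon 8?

Char. 5

Character polarity is set by the outgroup: the derived state is whichever differs from the outgroup's state, so for Char. 2, Char. 3 the derived state is '0', and for the remaining characters it is '1'.
Char. 1 (state '1') occurs in Taxon 1 and Taxon 5 but conflicts with the nesting implied by the other characters — most parsimoniously interpreted as homoplasy.
Char. 2: derived state '0' in Taxon 3 only — an autapomorphy, so it tells us nothing about relationships among taxa.
All ingroup taxa share the derived state '0' for Char. 3; it defines the ingroup but does not resolve relationships within it.
Only Taxon 5 and Taxon 8 show the derived state '1' for Char. 4, supporting them as a clade.
Only Taxon 1, Taxon 3, Taxon 5, and Taxon 8 show the derived state '1' for Char. 5, supporting them as a clade.
Char. 6: derived state '1' in Taxon 3, Taxon 5, and Taxon 8 only — synapomorphy for {Taxon 3, Taxon 5, Taxon 8}.
Most parsimonious ingroup topology: ((((Taxon 5,Taxon 8),Taxon 3),Taxon 1),Taxon 6).
The clade {Taxon 1, Taxon 3, Taxon 5, Taxon 8} is supported by Char. 5: its derived state '1' occurs in exactly those taxa and in no other taxon (including the outgroup).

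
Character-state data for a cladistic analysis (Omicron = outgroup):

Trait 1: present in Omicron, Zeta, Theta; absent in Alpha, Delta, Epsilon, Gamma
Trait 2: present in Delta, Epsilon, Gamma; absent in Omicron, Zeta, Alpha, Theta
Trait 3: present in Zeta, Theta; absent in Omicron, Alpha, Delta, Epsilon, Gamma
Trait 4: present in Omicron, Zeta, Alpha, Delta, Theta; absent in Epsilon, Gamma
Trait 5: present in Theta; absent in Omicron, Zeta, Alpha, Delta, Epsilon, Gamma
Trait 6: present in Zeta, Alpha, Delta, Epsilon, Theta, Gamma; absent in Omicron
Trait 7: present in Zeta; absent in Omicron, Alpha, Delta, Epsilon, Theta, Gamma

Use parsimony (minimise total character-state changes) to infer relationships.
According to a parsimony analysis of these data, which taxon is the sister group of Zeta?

Character polarity is set by the outgroup: the derived state is whichever differs from the outgroup's state, so for Trait 1, Trait 4 the derived state is 'absent', and for the remaining characters it is 'present'.
Trait 1 (derived state 'absent') is shared by Alpha, Delta, Epsilon, and Gamma — a synapomorphy uniting that clade.
Trait 2 (derived state 'present') is shared by Delta, Epsilon, and Gamma — a synapomorphy uniting that clade.
Trait 3 (derived state 'present') is shared by Theta and Zeta — a synapomorphy uniting that clade.
Trait 4 (derived state 'absent') is shared by Epsilon and Gamma — a synapomorphy uniting that clade.
Trait 5: derived state 'present' in Theta only — an autapomorphy, so it tells us nothing about relationships among taxa.
All ingroup taxa share the derived state 'present' for Trait 6; it defines the ingroup but does not resolve relationships within it.
Trait 7: derived state 'present' in Zeta only — an autapomorphy, so it tells us nothing about relationships among taxa.
Most parsimonious ingroup topology: ((Zeta,Theta),(Alpha,(Delta,(Epsilon,Gamma)))).
Zeta and Theta form a cherry on this tree, so they are sister taxa.

Theta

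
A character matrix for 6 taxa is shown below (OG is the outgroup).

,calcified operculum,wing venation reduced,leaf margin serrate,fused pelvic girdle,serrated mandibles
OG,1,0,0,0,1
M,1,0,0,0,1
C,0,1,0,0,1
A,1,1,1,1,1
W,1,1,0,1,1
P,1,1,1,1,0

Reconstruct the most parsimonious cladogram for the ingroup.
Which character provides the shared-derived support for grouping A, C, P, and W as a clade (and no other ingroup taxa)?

wing venation reduced

Character polarity is set by the outgroup: the derived state is whichever differs from the outgroup's state, so for calcified operculum, serrated mandibles the derived state is '0', and for the remaining characters it is '1'.
calcified operculum: derived state '0' in C only — an autapomorphy, so it tells us nothing about relationships among taxa.
Only A, C, P, and W show the derived state '1' for wing venation reduced, supporting them as a clade.
leaf margin serrate (derived state '1') is shared by A and P — a synapomorphy uniting that clade.
fused pelvic girdle: derived state '1' in A, P, and W only — synapomorphy for {A, P, W}.
serrated mandibles (derived state '0') is unique to P (autapomorphy; uninformative for grouping).
Most parsimonious ingroup topology: (M,(C,((A,P),W))).
The clade {A, C, P, W} is supported by wing venation reduced: its derived state '1' occurs in exactly those taxa and in no other taxon (including the outgroup).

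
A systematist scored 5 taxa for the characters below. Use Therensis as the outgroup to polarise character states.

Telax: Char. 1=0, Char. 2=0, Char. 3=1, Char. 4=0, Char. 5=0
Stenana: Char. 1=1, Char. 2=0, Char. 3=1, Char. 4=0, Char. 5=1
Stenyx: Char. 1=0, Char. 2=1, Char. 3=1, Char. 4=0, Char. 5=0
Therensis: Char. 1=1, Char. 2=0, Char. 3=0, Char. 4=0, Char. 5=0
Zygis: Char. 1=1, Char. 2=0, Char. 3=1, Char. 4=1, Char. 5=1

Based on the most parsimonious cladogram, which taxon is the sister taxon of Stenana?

Character polarity is set by the outgroup: the derived state is whichever differs from the outgroup's state, so for Char. 1 the derived state is '0', and for the remaining characters it is '1'.
Only Stenyx and Telax show the derived state '0' for Char. 1, supporting them as a clade.
Char. 2: derived state '1' in Stenyx only — an autapomorphy, so it tells us nothing about relationships among taxa.
Char. 3 (derived state '1') is shared by all ingroup taxa — unites the whole ingroup.
Char. 4 (derived state '1') is unique to Zygis (autapomorphy; uninformative for grouping).
Only Stenana and Zygis show the derived state '1' for Char. 5, supporting them as a clade.
Most parsimonious ingroup topology: ((Stenyx,Telax),(Zygis,Stenana)).
Stenana and Zygis form a cherry on this tree, so they are sister taxa.

Zygis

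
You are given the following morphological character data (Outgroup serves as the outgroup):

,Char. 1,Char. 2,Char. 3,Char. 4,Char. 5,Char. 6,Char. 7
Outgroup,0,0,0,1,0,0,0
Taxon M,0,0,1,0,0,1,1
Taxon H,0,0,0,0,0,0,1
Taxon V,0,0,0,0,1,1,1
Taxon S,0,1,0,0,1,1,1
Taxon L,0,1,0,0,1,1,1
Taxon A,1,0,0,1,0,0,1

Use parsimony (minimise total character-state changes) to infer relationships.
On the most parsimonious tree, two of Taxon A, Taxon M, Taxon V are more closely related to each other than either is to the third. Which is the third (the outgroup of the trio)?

Character polarity is set by the outgroup: the derived state is whichever differs from the outgroup's state, so for Char. 4 the derived state is '0', and for the remaining characters it is '1'.
Char. 1 (derived state '1') is unique to Taxon A (autapomorphy; uninformative for grouping).
Only Taxon L and Taxon S show the derived state '1' for Char. 2, supporting them as a clade.
Char. 3: derived state '1' in Taxon M only — an autapomorphy, so it tells us nothing about relationships among taxa.
Char. 4: derived state '0' in Taxon H, Taxon L, Taxon M, Taxon S, and Taxon V only — synapomorphy for {Taxon H, Taxon L, Taxon M, Taxon S, Taxon V}.
Only Taxon L, Taxon S, and Taxon V show the derived state '1' for Char. 5, supporting them as a clade.
Char. 6: derived state '1' in Taxon L, Taxon M, Taxon S, and Taxon V only — synapomorphy for {Taxon L, Taxon M, Taxon S, Taxon V}.
Char. 7 (derived state '1') is shared by all ingroup taxa — unites the whole ingroup.
Most parsimonious ingroup topology: (((Taxon M,(Taxon V,(Taxon S,Taxon L))),Taxon H),Taxon A).
Taxon M and Taxon V share a more recent common ancestor with each other than either does with Taxon A, so Taxon A is the least closely related of the three.

Taxon A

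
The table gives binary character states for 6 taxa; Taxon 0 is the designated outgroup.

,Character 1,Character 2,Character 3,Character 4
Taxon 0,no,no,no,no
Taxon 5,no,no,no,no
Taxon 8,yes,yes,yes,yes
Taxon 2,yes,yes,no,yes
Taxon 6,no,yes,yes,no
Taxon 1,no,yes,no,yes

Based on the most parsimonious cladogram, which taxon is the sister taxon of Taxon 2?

The outgroup has state 'no' for every character, so 'yes' is the derived state throughout.
Only Taxon 2 and Taxon 8 show the derived state 'yes' for Character 1, supporting them as a clade.
Character 2: derived state 'yes' in Taxon 1, Taxon 2, Taxon 6, and Taxon 8 only — synapomorphy for {Taxon 1, Taxon 2, Taxon 6, Taxon 8}.
Character 3 (state 'yes') occurs in Taxon 6 and Taxon 8 but conflicts with the nesting implied by the other characters — most parsimoniously interpreted as homoplasy.
Character 4: derived state 'yes' in Taxon 1, Taxon 2, and Taxon 8 only — synapomorphy for {Taxon 1, Taxon 2, Taxon 8}.
Most parsimonious ingroup topology: (Taxon 5,(((Taxon 8,Taxon 2),Taxon 1),Taxon 6)).
Taxon 2 and Taxon 8 form a cherry on this tree, so they are sister taxa.

Taxon 8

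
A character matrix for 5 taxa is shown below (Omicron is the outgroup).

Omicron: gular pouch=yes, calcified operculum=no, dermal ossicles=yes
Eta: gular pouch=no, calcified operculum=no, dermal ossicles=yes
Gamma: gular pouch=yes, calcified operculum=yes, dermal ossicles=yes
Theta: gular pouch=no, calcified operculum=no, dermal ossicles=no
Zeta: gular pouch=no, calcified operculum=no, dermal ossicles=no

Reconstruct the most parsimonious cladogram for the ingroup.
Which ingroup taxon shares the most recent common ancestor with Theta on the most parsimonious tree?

Character polarity is set by the outgroup: the derived state is whichever differs from the outgroup's state, so for gular pouch, dermal ossicles the derived state is 'no', and for the remaining characters it is 'yes'.
gular pouch (derived state 'no') is shared by Eta, Theta, and Zeta — a synapomorphy uniting that clade.
calcified operculum: derived state 'yes' in Gamma only — an autapomorphy, so it tells us nothing about relationships among taxa.
Only Theta and Zeta show the derived state 'no' for dermal ossicles, supporting them as a clade.
Most parsimonious ingroup topology: ((Eta,(Theta,Zeta)),Gamma).
Theta and Zeta form a cherry on this tree, so they are sister taxa.

Zeta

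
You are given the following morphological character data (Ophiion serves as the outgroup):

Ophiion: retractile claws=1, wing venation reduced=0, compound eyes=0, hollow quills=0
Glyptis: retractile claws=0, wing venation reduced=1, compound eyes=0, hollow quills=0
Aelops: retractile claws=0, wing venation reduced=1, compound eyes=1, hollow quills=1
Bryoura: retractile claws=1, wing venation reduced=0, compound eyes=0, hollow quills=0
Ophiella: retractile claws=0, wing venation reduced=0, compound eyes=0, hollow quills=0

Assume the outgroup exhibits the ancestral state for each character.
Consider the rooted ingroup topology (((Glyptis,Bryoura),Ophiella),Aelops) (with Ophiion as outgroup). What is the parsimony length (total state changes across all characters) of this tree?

Map each character onto (((Glyptis,Bryoura),Ophiella),Aelops) (rooted by Ophiion) and count the minimum state changes it requires (Fitch parsimony):
retractile claws: 2; wing venation reduced: 2; compound eyes: 1; hollow quills: 1.
Total tree length = 6.

6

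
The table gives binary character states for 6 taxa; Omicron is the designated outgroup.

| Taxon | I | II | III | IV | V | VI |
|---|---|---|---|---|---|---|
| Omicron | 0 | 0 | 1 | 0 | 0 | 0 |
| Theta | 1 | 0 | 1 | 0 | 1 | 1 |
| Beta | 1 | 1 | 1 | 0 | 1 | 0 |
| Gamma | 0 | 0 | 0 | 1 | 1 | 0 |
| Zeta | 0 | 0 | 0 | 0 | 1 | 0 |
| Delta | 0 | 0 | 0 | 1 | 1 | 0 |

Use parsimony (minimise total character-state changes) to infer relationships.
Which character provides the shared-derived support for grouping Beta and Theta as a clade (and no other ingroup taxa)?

I

Character polarity is set by the outgroup: the derived state is whichever differs from the outgroup's state, so for III the derived state is '0', and for the remaining characters it is '1'.
I: derived state '1' in Beta and Theta only — synapomorphy for {Beta, Theta}.
II (derived state '1') is unique to Beta (autapomorphy; uninformative for grouping).
III: derived state '0' in Delta, Gamma, and Zeta only — synapomorphy for {Delta, Gamma, Zeta}.
IV: derived state '1' in Delta and Gamma only — synapomorphy for {Delta, Gamma}.
All ingroup taxa share the derived state '1' for V; it defines the ingroup but does not resolve relationships within it.
VI (derived state '1') is unique to Theta (autapomorphy; uninformative for grouping).
Most parsimonious ingroup topology: ((Theta,Beta),((Gamma,Delta),Zeta)).
The clade {Beta, Theta} is supported by I: its derived state '1' occurs in exactly those taxa and in no other taxon (including the outgroup).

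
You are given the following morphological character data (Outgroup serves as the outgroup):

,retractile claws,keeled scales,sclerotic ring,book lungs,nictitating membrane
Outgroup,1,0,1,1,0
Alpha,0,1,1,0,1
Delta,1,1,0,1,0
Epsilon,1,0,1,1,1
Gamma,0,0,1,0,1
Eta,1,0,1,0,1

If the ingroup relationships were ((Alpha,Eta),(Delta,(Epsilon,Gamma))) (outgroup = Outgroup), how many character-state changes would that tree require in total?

Map each character onto ((Alpha,Eta),(Delta,(Epsilon,Gamma))) (rooted by Outgroup) and count the minimum state changes it requires (Fitch parsimony):
retractile claws: 2; keeled scales: 2; sclerotic ring: 1; book lungs: 2; nictitating membrane: 2.
Total tree length = 9.

9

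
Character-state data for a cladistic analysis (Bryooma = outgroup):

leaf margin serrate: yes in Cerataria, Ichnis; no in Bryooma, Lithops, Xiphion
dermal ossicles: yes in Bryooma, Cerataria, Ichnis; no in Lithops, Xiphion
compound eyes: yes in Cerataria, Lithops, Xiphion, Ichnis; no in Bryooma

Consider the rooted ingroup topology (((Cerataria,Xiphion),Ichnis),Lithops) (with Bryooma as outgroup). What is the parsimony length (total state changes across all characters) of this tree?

5

Map each character onto (((Cerataria,Xiphion),Ichnis),Lithops) (rooted by Bryooma) and count the minimum state changes it requires (Fitch parsimony):
leaf margin serrate: 2; dermal ossicles: 2; compound eyes: 1.
Total tree length = 5.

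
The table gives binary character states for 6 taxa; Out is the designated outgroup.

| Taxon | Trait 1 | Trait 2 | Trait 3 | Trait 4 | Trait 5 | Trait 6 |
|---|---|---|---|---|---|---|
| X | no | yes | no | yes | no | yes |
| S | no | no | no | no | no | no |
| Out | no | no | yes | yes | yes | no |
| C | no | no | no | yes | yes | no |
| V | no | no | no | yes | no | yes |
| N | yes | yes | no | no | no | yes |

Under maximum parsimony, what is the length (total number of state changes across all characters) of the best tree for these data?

7

Character polarity is set by the outgroup: the derived state is whichever differs from the outgroup's state, so for Trait 3, Trait 4, Trait 5 the derived state is 'no', and for the remaining characters it is 'yes'.
Trait 1: derived state 'yes' in N only — an autapomorphy, so it tells us nothing about relationships among taxa.
Trait 2 (derived state 'yes') is shared by N and X — a synapomorphy uniting that clade.
All ingroup taxa share the derived state 'no' for Trait 3; it defines the ingroup but does not resolve relationships within it.
Trait 4 groups N and S, which is incompatible with the clades supported by the remaining characters; treating it as convergent (homoplasy) costs fewer steps than any alternative tree.
Only N, S, V, and X show the derived state 'no' for Trait 5, supporting them as a clade.
Trait 6 (derived state 'yes') is shared by N, V, and X — a synapomorphy uniting that clade.
Most parsimonious ingroup topology: ((((X,N),V),S),C).
Changes per character on this tree: Trait 1: 1; Trait 2: 1; Trait 3: 1; Trait 4: 2; Trait 5: 1; Trait 6: 1.
Total = 7.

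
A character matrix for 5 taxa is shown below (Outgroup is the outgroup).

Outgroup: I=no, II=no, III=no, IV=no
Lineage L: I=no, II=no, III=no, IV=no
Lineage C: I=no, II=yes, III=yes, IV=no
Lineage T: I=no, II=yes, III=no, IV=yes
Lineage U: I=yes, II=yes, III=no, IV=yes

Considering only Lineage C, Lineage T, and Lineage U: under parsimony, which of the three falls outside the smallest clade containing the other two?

Lineage C

The outgroup has state 'no' for every character, so 'yes' is the derived state throughout.
I: derived state 'yes' in Lineage U only — an autapomorphy, so it tells us nothing about relationships among taxa.
II (derived state 'yes') is shared by Lineage C, Lineage T, and Lineage U — a synapomorphy uniting that clade.
III (derived state 'yes') is unique to Lineage C (autapomorphy; uninformative for grouping).
Only Lineage T and Lineage U show the derived state 'yes' for IV, supporting them as a clade.
Most parsimonious ingroup topology: (Lineage L,(Lineage C,(Lineage T,Lineage U))).
Lineage U and Lineage T share a more recent common ancestor with each other than either does with Lineage C, so Lineage C is the least closely related of the three.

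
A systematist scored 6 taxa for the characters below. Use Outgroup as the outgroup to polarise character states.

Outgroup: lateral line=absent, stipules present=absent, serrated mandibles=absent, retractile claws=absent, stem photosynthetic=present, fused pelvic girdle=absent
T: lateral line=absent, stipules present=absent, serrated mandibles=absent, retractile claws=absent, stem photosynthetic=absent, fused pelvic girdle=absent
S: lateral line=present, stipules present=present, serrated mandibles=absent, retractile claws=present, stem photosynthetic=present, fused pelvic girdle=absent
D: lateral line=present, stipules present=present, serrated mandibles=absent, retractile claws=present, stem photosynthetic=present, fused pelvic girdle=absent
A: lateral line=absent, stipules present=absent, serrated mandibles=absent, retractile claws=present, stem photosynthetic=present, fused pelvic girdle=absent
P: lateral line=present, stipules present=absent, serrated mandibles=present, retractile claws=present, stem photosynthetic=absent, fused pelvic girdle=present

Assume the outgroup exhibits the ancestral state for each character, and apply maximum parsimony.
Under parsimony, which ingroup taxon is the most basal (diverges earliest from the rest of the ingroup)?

Character polarity is set by the outgroup: the derived state is whichever differs from the outgroup's state, so for stem photosynthetic the derived state is 'absent', and for the remaining characters it is 'present'.
lateral line (derived state 'present') is shared by D, P, and S — a synapomorphy uniting that clade.
stipules present (derived state 'present') is shared by D and S — a synapomorphy uniting that clade.
serrated mandibles: derived state 'present' in P only — an autapomorphy, so it tells us nothing about relationships among taxa.
Only A, D, P, and S show the derived state 'present' for retractile claws, supporting them as a clade.
stem photosynthetic (state 'absent') occurs in P and T but conflicts with the nesting implied by the other characters — most parsimoniously interpreted as homoplasy.
fused pelvic girdle (derived state 'present') is unique to P (autapomorphy; uninformative for grouping).
Most parsimonious ingroup topology: (T,(((S,D),P),A)).
T is sister to the clade containing all other ingroup taxa, so it is the earliest-diverging (most basal) ingroup lineage.

T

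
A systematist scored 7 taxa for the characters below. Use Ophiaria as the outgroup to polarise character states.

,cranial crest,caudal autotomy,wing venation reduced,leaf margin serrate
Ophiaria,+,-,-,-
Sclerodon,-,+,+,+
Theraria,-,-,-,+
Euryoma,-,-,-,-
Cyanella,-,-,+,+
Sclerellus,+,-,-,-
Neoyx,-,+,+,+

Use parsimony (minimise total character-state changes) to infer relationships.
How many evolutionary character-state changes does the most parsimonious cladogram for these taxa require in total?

4

Character polarity is set by the outgroup: the derived state is whichever differs from the outgroup's state, so for cranial crest the derived state is '-', and for the remaining characters it is '+'.
cranial crest: derived state '-' in Cyanella, Euryoma, Neoyx, Sclerodon, and Theraria only — synapomorphy for {Cyanella, Euryoma, Neoyx, Sclerodon, Theraria}.
caudal autotomy (derived state '+') is shared by Neoyx and Sclerodon — a synapomorphy uniting that clade.
wing venation reduced: derived state '+' in Cyanella, Neoyx, and Sclerodon only — synapomorphy for {Cyanella, Neoyx, Sclerodon}.
Only Cyanella, Neoyx, Sclerodon, and Theraria show the derived state '+' for leaf margin serrate, supporting them as a clade.
Most parsimonious ingroup topology: (((((Sclerodon,Neoyx),Cyanella),Theraria),Euryoma),Sclerellus).
Changes per character on this tree: cranial crest: 1; caudal autotomy: 1; wing venation reduced: 1; leaf margin serrate: 1.
Total = 4.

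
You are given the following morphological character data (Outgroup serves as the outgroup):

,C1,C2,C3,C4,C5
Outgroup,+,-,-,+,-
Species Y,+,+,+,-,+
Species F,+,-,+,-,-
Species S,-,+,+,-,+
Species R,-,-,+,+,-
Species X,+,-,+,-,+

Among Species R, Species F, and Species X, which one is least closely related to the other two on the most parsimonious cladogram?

Character polarity is set by the outgroup: the derived state is whichever differs from the outgroup's state, so for C1, C4 the derived state is '-', and for the remaining characters it is '+'.
C1 groups Species R and Species S, which is incompatible with the clades supported by the remaining characters; treating it as convergent (homoplasy) costs fewer steps than any alternative tree.
C2 (derived state '+') is shared by Species S and Species Y — a synapomorphy uniting that clade.
All ingroup taxa share the derived state '+' for C3; it defines the ingroup but does not resolve relationships within it.
C4 (derived state '-') is shared by Species F, Species S, Species X, and Species Y — a synapomorphy uniting that clade.
C5: derived state '+' in Species S, Species X, and Species Y only — synapomorphy for {Species S, Species X, Species Y}.
Most parsimonious ingroup topology: ((((Species Y,Species S),Species X),Species F),Species R).
Species F and Species X share a more recent common ancestor with each other than either does with Species R, so Species R is the least closely related of the three.

Species R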